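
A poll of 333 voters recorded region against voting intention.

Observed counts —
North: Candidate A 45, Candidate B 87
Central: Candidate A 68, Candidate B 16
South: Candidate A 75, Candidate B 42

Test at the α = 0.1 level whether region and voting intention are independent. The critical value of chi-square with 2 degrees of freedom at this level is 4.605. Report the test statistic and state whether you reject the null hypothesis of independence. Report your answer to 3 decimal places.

Row totals: 132, 84, 117. Column totals: 188, 145. Grand total N = 333.
Expected counts (row total × column total / N):
  North, Candidate A: 132×188/333 = 74.5225
  North, Candidate B: 132×145/333 = 57.4775
  Central, Candidate A: 84×188/333 = 47.4234
  Central, Candidate B: 84×145/333 = 36.5766
  South, Candidate A: 117×188/333 = 66.0541
  South, Candidate B: 117×145/333 = 50.9459
Contributions (O − E)²/E:
  (45 − 74.5225)²/74.5225 = 11.6955
  (87 − 57.4775)²/57.4775 = 15.1638
  (68 − 47.4234)²/47.4234 = 8.9280
  (16 − 36.5766)²/36.5766 = 11.5756
  (75 − 66.0541)²/66.0541 = 1.2116
  (42 − 50.9459)²/50.9459 = 1.5709
χ² = 11.6955 + 15.1638 + 8.9280 + 11.5756 + 1.2116 + 1.5709 = 50.145
df = (3−1)(2−1) = 2. Since 50.145 > 4.605, reject the null hypothesis of independence at α = 0.1.

50.145; reject H₀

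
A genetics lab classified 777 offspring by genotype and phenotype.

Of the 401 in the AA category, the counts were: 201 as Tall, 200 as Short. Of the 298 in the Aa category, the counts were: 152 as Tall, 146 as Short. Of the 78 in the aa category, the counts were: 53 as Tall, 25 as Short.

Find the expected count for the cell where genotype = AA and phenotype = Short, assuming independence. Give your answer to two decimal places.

Row total (AA) = 401; column total (Short) = 371; grand total N = 777.
Expected count = (row total × column total) / N = 401 × 371 / 777 = 191.47.

191.47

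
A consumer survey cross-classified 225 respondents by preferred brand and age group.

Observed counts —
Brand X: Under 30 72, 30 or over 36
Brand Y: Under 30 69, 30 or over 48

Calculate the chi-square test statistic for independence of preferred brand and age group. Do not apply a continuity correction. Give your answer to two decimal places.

Row totals: 108, 117. Column totals: 141, 84. Grand total N = 225.
Expected counts (row total × column total / N):
  Brand X, Under 30: 108×141/225 = 67.680
  Brand X, 30 or over: 108×84/225 = 40.320
  Brand Y, Under 30: 117×141/225 = 73.320
  Brand Y, 30 or over: 117×84/225 = 43.680
Contributions (O − E)²/E:
  (72 − 67.680)²/67.680 = 0.2757
  (36 − 40.320)²/40.320 = 0.4629
  (69 − 73.320)²/73.320 = 0.2545
  (48 − 43.680)²/43.680 = 0.4273
χ² = 0.2757 + 0.4629 + 0.2545 + 0.4273 = 1.42

1.42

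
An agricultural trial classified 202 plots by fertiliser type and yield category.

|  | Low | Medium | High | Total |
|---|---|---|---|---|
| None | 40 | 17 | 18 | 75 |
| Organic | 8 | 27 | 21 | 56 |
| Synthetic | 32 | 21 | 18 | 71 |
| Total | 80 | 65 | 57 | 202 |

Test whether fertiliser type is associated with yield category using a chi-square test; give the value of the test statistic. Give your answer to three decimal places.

Grand total N = 202.
Expected counts (row total × column total / N):
  None, Low: 75×80/202 = 29.7030
  None, Medium: 75×65/202 = 24.1337
  None, High: 75×57/202 = 21.1634
  Organic, Low: 56×80/202 = 22.1782
  Organic, Medium: 56×65/202 = 18.0198
  Organic, High: 56×57/202 = 15.8020
  Synthetic, Low: 71×80/202 = 28.1188
  Synthetic, Medium: 71×65/202 = 22.8465
  Synthetic, High: 71×57/202 = 20.0347
Contributions (O − E)²/E:
  (40 − 29.7030)²/29.7030 = 3.5696
  (17 − 24.1337)²/24.1337 = 2.1087
  (18 − 21.1634)²/21.1634 = 0.4728
  (8 − 22.1782)²/22.1782 = 9.0639
  (27 − 18.0198)²/18.0198 = 4.4753
  (21 − 15.8020)²/15.8020 = 1.7099
  (32 − 28.1188)²/28.1188 = 0.5357
  (21 − 22.8465)²/22.8465 = 0.1492
  (18 − 20.0347)²/20.0347 = 0.2066
χ² = 3.5696 + 2.1087 + 0.4728 + 9.0639 + 4.4753 + 1.7099 + 0.5357 + 0.1492 + 0.2066 = 22.292

22.292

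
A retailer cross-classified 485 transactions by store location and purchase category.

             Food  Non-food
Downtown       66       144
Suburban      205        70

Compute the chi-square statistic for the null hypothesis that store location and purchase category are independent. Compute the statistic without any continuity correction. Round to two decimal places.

Row totals: 210, 275. Column totals: 271, 214. Grand total N = 485.
Expected counts (row total × column total / N):
  Downtown, Food: 210×271/485 = 117.3402
  Downtown, Non-food: 210×214/485 = 92.6598
  Suburban, Food: 275×271/485 = 153.6598
  Suburban, Non-food: 275×214/485 = 121.3402
Contributions (O − E)²/E:
  (66 − 117.3402)²/117.3402 = 22.4630
  (144 − 92.6598)²/92.6598 = 28.4462
  (205 − 153.6598)²/153.6598 = 17.1536
  (70 − 121.3402)²/121.3402 = 21.7225
χ² = 22.4630 + 28.4462 + 17.1536 + 21.7225 = 89.79

89.79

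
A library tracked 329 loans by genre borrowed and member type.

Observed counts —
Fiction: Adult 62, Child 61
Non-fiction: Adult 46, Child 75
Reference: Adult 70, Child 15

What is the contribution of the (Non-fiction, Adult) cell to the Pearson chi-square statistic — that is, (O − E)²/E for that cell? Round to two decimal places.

Row total (Non-fiction) = 121; column total (Adult) = 178; N = 329.
Expected count E = 121 × 178 / 329 = 65.465.
Contribution = (O − E)²/E = (46 − 65.465)² / 65.465 = 5.79.

5.79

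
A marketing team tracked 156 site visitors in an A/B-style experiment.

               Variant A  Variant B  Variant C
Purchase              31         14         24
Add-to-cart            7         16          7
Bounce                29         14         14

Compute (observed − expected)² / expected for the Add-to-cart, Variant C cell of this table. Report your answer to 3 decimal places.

Row total (Add-to-cart) = 30; column total (Variant C) = 45; N = 156.
Expected count E = 30 × 45 / 156 = 8.6538.
Contribution = (O − E)²/E = (7 − 8.6538)² / 8.6538 = 0.316.

0.316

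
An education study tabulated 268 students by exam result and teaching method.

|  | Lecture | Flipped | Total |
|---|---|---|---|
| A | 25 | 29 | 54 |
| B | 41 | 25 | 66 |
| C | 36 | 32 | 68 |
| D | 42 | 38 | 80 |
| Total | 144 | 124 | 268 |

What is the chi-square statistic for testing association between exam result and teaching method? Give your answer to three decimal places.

Grand total N = 268.
Expected counts (row total × column total / N):
  A, Lecture: 54×144/268 = 29.0149
  A, Flipped: 54×124/268 = 24.9851
  B, Lecture: 66×144/268 = 35.4627
  B, Flipped: 66×124/268 = 30.5373
  C, Lecture: 68×144/268 = 36.5373
  C, Flipped: 68×124/268 = 31.4627
  D, Lecture: 80×144/268 = 42.9851
  D, Flipped: 80×124/268 = 37.0149
Contributions (O − E)²/E:
  (25 − 29.0149)²/29.0149 = 0.5556
  (29 − 24.9851)²/24.9851 = 0.6452
  (41 − 35.4627)²/35.4627 = 0.8646
  (25 − 30.5373)²/30.5373 = 1.0041
  (36 − 36.5373)²/36.5373 = 0.0079
  (32 − 31.4627)²/31.4627 = 0.0092
  (42 − 42.9851)²/42.9851 = 0.0226
  (38 − 37.0149)²/37.0149 = 0.0262
χ² = 0.5556 + 0.6452 + 0.8646 + 1.0041 + 0.0079 + 0.0092 + 0.0226 + 0.0262 = 3.135

3.135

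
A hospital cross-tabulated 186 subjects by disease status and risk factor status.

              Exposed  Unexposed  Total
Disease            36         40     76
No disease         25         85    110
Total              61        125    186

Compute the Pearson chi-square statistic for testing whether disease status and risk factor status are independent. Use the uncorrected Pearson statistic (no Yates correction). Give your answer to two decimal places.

Grand total N = 186.
Expected counts (row total × column total / N):
  Disease, Exposed: 76×61/186 = 24.925
  Disease, Unexposed: 76×125/186 = 51.075
  No disease, Exposed: 110×61/186 = 36.075
  No disease, Unexposed: 110×125/186 = 73.925
Contributions (O − E)²/E:
  (36 − 24.925)²/24.925 = 4.9210
  (40 − 51.075)²/51.075 = 2.4015
  (25 − 36.075)²/36.075 = 3.4000
  (85 − 73.925)²/73.925 = 1.6592
χ² = 4.9210 + 2.4015 + 3.4000 + 1.6592 = 12.38

12.38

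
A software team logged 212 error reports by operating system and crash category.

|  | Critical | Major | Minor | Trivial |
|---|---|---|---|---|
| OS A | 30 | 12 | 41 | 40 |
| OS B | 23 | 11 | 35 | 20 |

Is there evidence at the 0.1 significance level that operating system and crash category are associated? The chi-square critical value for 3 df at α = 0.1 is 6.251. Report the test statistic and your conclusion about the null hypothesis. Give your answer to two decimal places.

Row totals: 123, 89. Column totals: 53, 23, 76, 60. Grand total N = 212.
Expected counts (row total × column total / N):
  OS A, Critical: 123×53/212 = 30.750
  OS A, Major: 123×23/212 = 13.344
  OS A, Minor: 123×76/212 = 44.094
  OS A, Trivial: 123×60/212 = 34.811
  OS B, Critical: 89×53/212 = 22.250
  OS B, Major: 89×23/212 = 9.656
  OS B, Minor: 89×76/212 = 31.906
  OS B, Trivial: 89×60/212 = 25.189
Contributions (O − E)²/E:
  (30 − 30.750)²/30.750 = 0.0183
  (12 − 13.344)²/13.344 = 0.1354
  (41 − 44.094)²/44.094 = 0.2171
  (40 − 34.811)²/34.811 = 0.7735
  (23 − 22.250)²/22.250 = 0.0253
  (11 − 9.656)²/9.656 = 0.1871
  (35 − 31.906)²/31.906 = 0.3000
  (20 − 25.189)²/25.189 = 1.0689
χ² = 0.0183 + 0.1354 + 0.2171 + 0.7735 + 0.0253 + 0.1871 + 0.3000 + 1.0689 = 2.73
df = (2−1)(4−1) = 3. Since 2.73 < 6.251, fail to reject the null hypothesis of independence at α = 0.1.

2.73; fail to reject H₀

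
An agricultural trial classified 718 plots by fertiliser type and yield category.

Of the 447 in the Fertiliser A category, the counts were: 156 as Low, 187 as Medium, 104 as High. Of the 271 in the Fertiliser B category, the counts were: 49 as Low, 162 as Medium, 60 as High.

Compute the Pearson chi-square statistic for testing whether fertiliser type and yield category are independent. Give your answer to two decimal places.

Row totals: 447, 271. Column totals: 205, 349, 164. Grand total N = 718.
Expected counts (row total × column total / N):
  Fertiliser A, Low: 447×205/718 = 127.625
  Fertiliser A, Medium: 447×349/718 = 217.274
  Fertiliser A, High: 447×164/718 = 102.100
  Fertiliser B, Low: 271×205/718 = 77.375
  Fertiliser B, Medium: 271×349/718 = 131.726
  Fertiliser B, High: 271×164/718 = 61.900
Contributions (O − E)²/E:
  (156 − 127.625)²/127.625 = 6.3086
  (187 − 217.274)²/217.274 = 4.2182
  (104 − 102.100)²/102.100 = 0.0354
  (49 − 77.375)²/77.375 = 10.4057
  (162 − 131.726)²/131.726 = 6.9577
  (60 − 61.900)²/61.900 = 0.0583
χ² = 6.3086 + 4.2182 + 0.0354 + 10.4057 + 6.9577 + 0.0583 = 27.98

27.98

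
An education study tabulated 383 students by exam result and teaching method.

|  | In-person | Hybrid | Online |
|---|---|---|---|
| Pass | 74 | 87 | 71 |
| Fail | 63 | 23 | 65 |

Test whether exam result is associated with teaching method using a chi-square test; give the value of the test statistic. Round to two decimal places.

Row totals: 232, 151. Column totals: 137, 110, 136. Grand total N = 383.
Expected counts (row total × column total / N):
  Pass, In-person: 232×137/383 = 82.987
  Pass, Hybrid: 232×110/383 = 66.632
  Pass, Online: 232×136/383 = 82.381
  Fail, In-person: 151×137/383 = 54.013
  Fail, Hybrid: 151×110/383 = 43.368
  Fail, Online: 151×136/383 = 53.619
Contributions (O − E)²/E:
  (74 − 82.987)²/82.987 = 0.9732
  (87 − 66.632)²/66.632 = 6.2261
  (71 − 82.381)²/82.381 = 1.5723
  (63 − 54.013)²/54.013 = 1.4953
  (23 − 43.368)²/43.368 = 9.5659
  (65 − 53.619)²/53.619 = 2.4157
χ² = 0.9732 + 6.2261 + 1.5723 + 1.4953 + 9.5659 + 2.4157 = 22.25

22.25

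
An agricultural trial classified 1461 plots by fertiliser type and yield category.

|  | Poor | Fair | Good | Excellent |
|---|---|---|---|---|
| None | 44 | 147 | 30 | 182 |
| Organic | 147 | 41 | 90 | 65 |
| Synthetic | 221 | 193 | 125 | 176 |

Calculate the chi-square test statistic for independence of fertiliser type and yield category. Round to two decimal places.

Row totals: 403, 343, 715. Column totals: 412, 381, 245, 423. Grand total N = 1461.
Expected counts (row total × column total / N):
  None, Poor: 403×412/1461 = 113.6454
  None, Fair: 403×381/1461 = 105.0945
  None, Good: 403×245/1461 = 67.5804
  None, Excellent: 403×423/1461 = 116.6797
  Organic, Poor: 343×412/1461 = 96.7255
  Organic, Fair: 343×381/1461 = 89.4476
  Organic, Good: 343×245/1461 = 57.5188
  Organic, Excellent: 343×423/1461 = 99.3080
  Synthetic, Poor: 715×412/1461 = 201.6290
  Synthetic, Fair: 715×381/1461 = 186.4579
  Synthetic, Good: 715×245/1461 = 119.9008
  Synthetic, Excellent: 715×423/1461 = 207.0123
Contributions (O − E)²/E:
  (44 − 113.6454)²/113.6454 = 42.6808
  (147 − 105.0945)²/105.0945 = 16.7094
  (30 − 67.5804)²/67.5804 = 20.8979
  (182 − 116.6797)²/116.6797 = 36.5680
  (147 − 96.7255)²/96.7255 = 26.1309
  (41 − 89.4476)²/89.4476 = 26.2407
  (90 − 57.5188)²/57.5188 = 18.3423
  (65 − 99.3080)²/99.3080 = 11.8524
  (221 − 201.6290)²/201.6290 = 1.8610
  (193 − 186.4579)²/186.4579 = 0.2295
  (125 − 119.9008)²/119.9008 = 0.2169
  (176 − 207.0123)²/207.0123 = 4.6459
χ² = 42.6808 + 16.7094 + 20.8979 + 36.5680 + 26.1309 + 26.2407 + 18.3423 + 11.8524 + 1.8610 + 0.2295 + 0.2169 + 4.6459 = 206.38

206.38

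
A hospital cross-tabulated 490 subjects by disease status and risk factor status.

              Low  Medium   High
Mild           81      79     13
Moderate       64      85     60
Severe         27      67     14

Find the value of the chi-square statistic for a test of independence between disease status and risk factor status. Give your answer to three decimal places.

43.860

Row totals: 173, 209, 108. Column totals: 172, 231, 87. Grand total N = 490.
Expected counts (row total × column total / N):
  Mild, Low: 173×172/490 = 60.7265
  Mild, Medium: 173×231/490 = 81.5571
  Mild, High: 173×87/490 = 30.7163
  Moderate, Low: 209×172/490 = 73.3633
  Moderate, Medium: 209×231/490 = 98.5286
  Moderate, High: 209×87/490 = 37.1082
  Severe, Low: 108×172/490 = 37.9102
  Severe, Medium: 108×231/490 = 50.9143
  Severe, High: 108×87/490 = 19.1755
Contributions (O − E)²/E:
  (81 − 60.7265)²/60.7265 = 6.7683
  (79 − 81.5571)²/81.5571 = 0.0802
  (13 − 30.7163)²/30.7163 = 10.2183
  (64 − 73.3633)²/73.3633 = 1.1950
  (85 − 98.5286)²/98.5286 = 1.8576
  (60 − 37.1082)²/37.1082 = 14.1218
  (27 − 37.9102)²/37.9102 = 3.1399
  (67 − 50.9143)²/50.9143 = 5.0821
  (14 − 19.1755)²/19.1755 = 1.3969
χ² = 6.7683 + 0.0802 + 10.2183 + 1.1950 + 1.8576 + 14.1218 + 3.1399 + 5.0821 + 1.3969 = 43.860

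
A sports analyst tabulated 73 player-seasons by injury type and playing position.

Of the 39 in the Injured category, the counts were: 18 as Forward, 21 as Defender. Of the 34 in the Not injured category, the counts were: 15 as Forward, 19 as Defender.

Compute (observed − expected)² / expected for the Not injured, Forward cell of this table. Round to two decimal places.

Row total (Not injured) = 34; column total (Forward) = 33; N = 73.
Expected count E = 34 × 33 / 73 = 15.370.
Contribution = (O − E)²/E = (15 − 15.370)² / 15.370 = 0.01.

0.01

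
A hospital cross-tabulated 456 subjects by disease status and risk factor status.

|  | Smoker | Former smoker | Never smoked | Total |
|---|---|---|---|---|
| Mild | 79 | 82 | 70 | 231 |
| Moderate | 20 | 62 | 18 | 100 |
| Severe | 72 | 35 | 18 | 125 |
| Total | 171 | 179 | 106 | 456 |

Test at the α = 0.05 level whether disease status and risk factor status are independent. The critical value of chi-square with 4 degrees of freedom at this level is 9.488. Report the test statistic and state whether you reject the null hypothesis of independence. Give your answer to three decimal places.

50.689; reject H₀

Grand total N = 456.
Expected counts (row total × column total / N):
  Mild, Smoker: 231×171/456 = 86.62500
  Mild, Former smoker: 231×179/456 = 90.67763
  Mild, Never smoked: 231×106/456 = 53.69737
  Moderate, Smoker: 100×171/456 = 37.50000
  Moderate, Former smoker: 100×179/456 = 39.25439
  Moderate, Never smoked: 100×106/456 = 23.24561
  Severe, Smoker: 125×171/456 = 46.87500
  Severe, Former smoker: 125×179/456 = 49.06798
  Severe, Never smoked: 125×106/456 = 29.05702
Contributions (O − E)²/E:
  (79 − 86.62500)²/86.62500 = 0.6712
  (82 − 90.67763)²/90.67763 = 0.8304
  (70 − 53.69737)²/53.69737 = 4.9495
  (20 − 37.50000)²/37.50000 = 8.1667
  (62 − 39.25439)²/39.25439 = 13.1797
  (18 − 23.24561)²/23.24561 = 1.1837
  (72 − 46.87500)²/46.87500 = 13.4670
  (35 − 49.06798)²/49.06798 = 4.0333
  (18 − 29.05702)²/29.05702 = 4.2075
χ² = 0.6712 + 0.8304 + 4.9495 + 8.1667 + 13.1797 + 1.1837 + 13.4670 + 4.0333 + 4.2075 = 50.689
df = (3−1)(3−1) = 4. Since 50.689 > 9.488, reject the null hypothesis of independence at α = 0.05.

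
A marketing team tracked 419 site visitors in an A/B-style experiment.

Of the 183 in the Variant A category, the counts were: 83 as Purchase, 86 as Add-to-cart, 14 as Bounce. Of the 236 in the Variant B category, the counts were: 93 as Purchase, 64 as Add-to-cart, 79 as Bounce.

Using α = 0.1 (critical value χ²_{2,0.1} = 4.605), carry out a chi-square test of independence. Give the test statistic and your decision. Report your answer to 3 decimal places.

43.212; reject H₀

Row totals: 183, 236. Column totals: 176, 150, 93. Grand total N = 419.
Expected counts (row total × column total / N):
  Variant A, Purchase: 183×176/419 = 76.8687
  Variant A, Add-to-cart: 183×150/419 = 65.5131
  Variant A, Bounce: 183×93/419 = 40.6181
  Variant B, Purchase: 236×176/419 = 99.1313
  Variant B, Add-to-cart: 236×150/419 = 84.4869
  Variant B, Bounce: 236×93/419 = 52.3819
Contributions (O − E)²/E:
  (83 − 76.8687)²/76.8687 = 0.4891
  (86 − 65.5131)²/65.5131 = 6.4066
  (14 − 40.6181)²/40.6181 = 17.4435
  (93 − 99.1313)²/99.1313 = 0.3792
  (64 − 84.4869)²/84.4869 = 4.9678
  (79 − 52.3819)²/52.3819 = 13.5261
χ² = 0.4891 + 6.4066 + 17.4435 + 0.3792 + 4.9678 + 13.5261 = 43.212
df = (2−1)(3−1) = 2. Since 43.212 > 4.605, reject the null hypothesis of independence at α = 0.1.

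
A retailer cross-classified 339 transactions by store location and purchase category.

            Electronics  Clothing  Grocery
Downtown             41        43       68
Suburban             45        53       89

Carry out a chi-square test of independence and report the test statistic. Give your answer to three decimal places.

0.428

Row totals: 152, 187. Column totals: 86, 96, 157. Grand total N = 339.
Expected counts (row total × column total / N):
  Downtown, Electronics: 152×86/339 = 38.56047
  Downtown, Clothing: 152×96/339 = 43.04425
  Downtown, Grocery: 152×157/339 = 70.39528
  Suburban, Electronics: 187×86/339 = 47.43953
  Suburban, Clothing: 187×96/339 = 52.95575
  Suburban, Grocery: 187×157/339 = 86.60472
Contributions (O − E)²/E:
  (41 − 38.56047)²/38.56047 = 0.1543
  (43 − 43.04425)²/43.04425 = 0.0000
  (68 − 70.39528)²/70.39528 = 0.0815
  (45 − 47.43953)²/47.43953 = 0.1255
  (53 − 52.95575)²/52.95575 = 0.0000
  (89 − 86.60472)²/86.60472 = 0.0662
χ² = 0.1543 + 0.0000 + 0.0815 + 0.1255 + 0.0000 + 0.0662 = 0.428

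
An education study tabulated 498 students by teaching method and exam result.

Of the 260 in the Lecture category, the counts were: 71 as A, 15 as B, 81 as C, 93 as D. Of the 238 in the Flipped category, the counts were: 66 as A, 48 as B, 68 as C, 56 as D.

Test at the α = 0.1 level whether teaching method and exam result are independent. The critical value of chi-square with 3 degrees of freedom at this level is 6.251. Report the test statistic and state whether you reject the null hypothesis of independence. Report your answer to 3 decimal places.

Row totals: 260, 238. Column totals: 137, 63, 149, 149. Grand total N = 498.
Expected counts (row total × column total / N):
  Lecture, A: 260×137/498 = 71.5261
  Lecture, B: 260×63/498 = 32.8916
  Lecture, C: 260×149/498 = 77.7912
  Lecture, D: 260×149/498 = 77.7912
  Flipped, A: 238×137/498 = 65.4739
  Flipped, B: 238×63/498 = 30.1084
  Flipped, C: 238×149/498 = 71.2088
  Flipped, D: 238×149/498 = 71.2088
Contributions (O − E)²/E:
  (71 − 71.5261)²/71.5261 = 0.0039
  (15 − 32.8916)²/32.8916 = 9.7323
  (81 − 77.7912)²/77.7912 = 0.1324
  (93 − 77.7912)²/77.7912 = 2.9734
  (66 − 65.4739)²/65.4739 = 0.0042
  (48 − 30.1084)²/30.1084 = 10.6319
  (68 − 71.2088)²/71.2088 = 0.1446
  (56 − 71.2088)²/71.2088 = 3.2483
χ² = 0.0039 + 9.7323 + 0.1324 + 2.9734 + 0.0042 + 10.6319 + 0.1446 + 3.2483 = 26.871
df = (2−1)(4−1) = 3. Since 26.871 > 6.251, reject the null hypothesis of independence at α = 0.1.

26.871; reject H₀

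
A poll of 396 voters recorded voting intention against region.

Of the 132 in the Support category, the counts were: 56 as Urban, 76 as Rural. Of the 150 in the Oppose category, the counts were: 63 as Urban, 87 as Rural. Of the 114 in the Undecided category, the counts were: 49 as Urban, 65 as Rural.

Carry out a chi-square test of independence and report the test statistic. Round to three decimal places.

Row totals: 132, 150, 114. Column totals: 168, 228. Grand total N = 396.
Expected counts (row total × column total / N):
  Support, Urban: 132×168/396 = 56.0000
  Support, Rural: 132×228/396 = 76.0000
  Oppose, Urban: 150×168/396 = 63.6364
  Oppose, Rural: 150×228/396 = 86.3636
  Undecided, Urban: 114×168/396 = 48.3636
  Undecided, Rural: 114×228/396 = 65.6364
Contributions (O − E)²/E:
  (56 − 56.0000)²/56.0000 = 0.0000
  (76 − 76.0000)²/76.0000 = 0.0000
  (63 − 63.6364)²/63.6364 = 0.0064
  (87 − 86.3636)²/86.3636 = 0.0047
  (49 − 48.3636)²/48.3636 = 0.0084
  (65 − 65.6364)²/65.6364 = 0.0062
χ² = 0.0000 + 0.0000 + 0.0064 + 0.0047 + 0.0084 + 0.0062 = 0.026

0.026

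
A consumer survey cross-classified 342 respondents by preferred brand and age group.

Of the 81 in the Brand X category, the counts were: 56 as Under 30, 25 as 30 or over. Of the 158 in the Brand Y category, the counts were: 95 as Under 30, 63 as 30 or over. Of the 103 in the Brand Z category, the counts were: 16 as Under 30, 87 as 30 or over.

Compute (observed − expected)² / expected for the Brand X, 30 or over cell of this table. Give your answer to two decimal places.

6.53

Row total (Brand X) = 81; column total (30 or over) = 175; N = 342.
Expected count E = 81 × 175 / 342 = 41.4474.
Contribution = (O − E)²/E = (25 − 41.4474)² / 41.4474 = 6.53.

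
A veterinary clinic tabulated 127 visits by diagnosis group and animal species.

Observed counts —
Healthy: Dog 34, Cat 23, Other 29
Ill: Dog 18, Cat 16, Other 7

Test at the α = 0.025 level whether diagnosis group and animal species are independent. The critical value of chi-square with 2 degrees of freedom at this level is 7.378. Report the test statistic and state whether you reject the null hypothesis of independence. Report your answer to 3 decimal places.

4.207; fail to reject H₀

Row totals: 86, 41. Column totals: 52, 39, 36. Grand total N = 127.
Expected counts (row total × column total / N):
  Healthy, Dog: 86×52/127 = 35.2126
  Healthy, Cat: 86×39/127 = 26.4094
  Healthy, Other: 86×36/127 = 24.3780
  Ill, Dog: 41×52/127 = 16.7874
  Ill, Cat: 41×39/127 = 12.5906
  Ill, Other: 41×36/127 = 11.6220
Contributions (O − E)²/E:
  (34 − 35.2126)²/35.2126 = 0.0418
  (23 − 26.4094)²/26.4094 = 0.4401
  (29 − 24.3780)²/24.3780 = 0.8763
  (18 − 16.7874)²/16.7874 = 0.0876
  (16 − 12.5906)²/12.5906 = 0.9232
  (7 − 11.6220)²/11.6220 = 1.8381
χ² = 0.0418 + 0.4401 + 0.8763 + 0.0876 + 0.9232 + 1.8381 = 4.207
df = (2−1)(3−1) = 2. Since 4.207 < 7.378, fail to reject the null hypothesis of independence at α = 0.025.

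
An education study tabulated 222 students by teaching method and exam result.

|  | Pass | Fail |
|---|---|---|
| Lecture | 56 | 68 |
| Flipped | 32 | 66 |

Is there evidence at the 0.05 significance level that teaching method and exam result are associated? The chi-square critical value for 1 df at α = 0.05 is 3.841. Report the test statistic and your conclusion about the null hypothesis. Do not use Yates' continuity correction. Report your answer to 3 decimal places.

3.579; fail to reject H₀

Row totals: 124, 98. Column totals: 88, 134. Grand total N = 222.
Expected counts (row total × column total / N):
  Lecture, Pass: 124×88/222 = 49.15315
  Lecture, Fail: 124×134/222 = 74.84685
  Flipped, Pass: 98×88/222 = 38.84685
  Flipped, Fail: 98×134/222 = 59.15315
Contributions (O − E)²/E:
  (56 − 49.15315)²/49.15315 = 0.9537
  (68 − 74.84685)²/74.84685 = 0.6263
  (32 − 38.84685)²/38.84685 = 1.2068
  (66 − 59.15315)²/59.15315 = 0.7925
χ² = 0.9537 + 0.6263 + 1.2068 + 0.7925 = 3.579
df = (2−1)(2−1) = 1. Since 3.579 < 3.841, fail to reject the null hypothesis of independence at α = 0.05.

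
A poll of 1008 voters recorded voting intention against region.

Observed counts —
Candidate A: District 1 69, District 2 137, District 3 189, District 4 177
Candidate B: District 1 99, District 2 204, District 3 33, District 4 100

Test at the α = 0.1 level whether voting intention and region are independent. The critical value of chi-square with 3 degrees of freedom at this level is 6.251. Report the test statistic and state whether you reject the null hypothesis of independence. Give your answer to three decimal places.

133.631; reject H₀

Row totals: 572, 436. Column totals: 168, 341, 222, 277. Grand total N = 1008.
Expected counts (row total × column total / N):
  Candidate A, District 1: 572×168/1008 = 95.3333
  Candidate A, District 2: 572×341/1008 = 193.5040
  Candidate A, District 3: 572×222/1008 = 125.9762
  Candidate A, District 4: 572×277/1008 = 157.1865
  Candidate B, District 1: 436×168/1008 = 72.6667
  Candidate B, District 2: 436×341/1008 = 147.4960
  Candidate B, District 3: 436×222/1008 = 96.0238
  Candidate B, District 4: 436×277/1008 = 119.8135
Contributions (O − E)²/E:
  (69 − 95.3333)²/95.3333 = 7.2739
  (137 − 193.5040)²/193.5040 = 16.4994
  (189 − 125.9762)²/125.9762 = 31.5298
  (177 − 157.1865)²/157.1865 = 2.4975
  (99 − 72.6667)²/72.6667 = 9.5428
  (204 − 147.4960)²/147.4960 = 21.6460
  (33 − 96.0238)²/96.0238 = 41.3647
  (100 − 119.8135)²/119.8135 = 3.2765
χ² = 7.2739 + 16.4994 + 31.5298 + 2.4975 + 9.5428 + 21.6460 + 41.3647 + 3.2765 = 133.631
df = (2−1)(4−1) = 3. Since 133.631 > 6.251, reject the null hypothesis of independence at α = 0.1.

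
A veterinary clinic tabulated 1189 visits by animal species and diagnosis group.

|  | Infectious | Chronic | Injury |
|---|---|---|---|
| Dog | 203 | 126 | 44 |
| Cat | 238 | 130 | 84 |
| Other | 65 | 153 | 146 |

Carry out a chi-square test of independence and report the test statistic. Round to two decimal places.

156.12

Row totals: 373, 452, 364. Column totals: 506, 409, 274. Grand total N = 1189.
Expected counts (row total × column total / N):
  Dog, Infectious: 373×506/1189 = 158.737
  Dog, Chronic: 373×409/1189 = 128.307
  Dog, Injury: 373×274/1189 = 85.956
  Cat, Infectious: 452×506/1189 = 192.357
  Cat, Chronic: 452×409/1189 = 155.482
  Cat, Injury: 452×274/1189 = 104.161
  Other, Infectious: 364×506/1189 = 154.907
  Other, Chronic: 364×409/1189 = 125.211
  Other, Injury: 364×274/1189 = 83.882
Contributions (O − E)²/E:
  (203 − 158.737)²/158.737 = 12.3425
  (126 − 128.307)²/128.307 = 0.0415
  (44 − 85.956)²/85.956 = 20.4792
  (238 − 192.357)²/192.357 = 10.8303
  (130 − 155.482)²/155.482 = 4.1763
  (84 − 104.161)²/104.161 = 3.9023
  (65 − 154.907)²/154.907 = 52.1814
  (153 − 125.211)²/125.211 = 6.1674
  (146 − 83.882)²/83.882 = 46.0009
χ² = 12.3425 + 0.0415 + 20.4792 + 10.8303 + 4.1763 + 3.9023 + 52.1814 + 6.1674 + 46.0009 = 156.12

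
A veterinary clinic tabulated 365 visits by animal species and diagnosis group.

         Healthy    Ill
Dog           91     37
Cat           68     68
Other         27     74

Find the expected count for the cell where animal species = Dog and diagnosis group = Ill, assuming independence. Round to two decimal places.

Row total (Dog) = 128; column total (Ill) = 179; grand total N = 365.
Expected count = (row total × column total) / N = 128 × 179 / 365 = 62.77.

62.77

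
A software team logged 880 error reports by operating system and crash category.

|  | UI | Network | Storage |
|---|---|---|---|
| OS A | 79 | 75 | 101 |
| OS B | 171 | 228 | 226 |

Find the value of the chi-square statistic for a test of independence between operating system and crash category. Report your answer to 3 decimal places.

4.043

Row totals: 255, 625. Column totals: 250, 303, 327. Grand total N = 880.
Expected counts (row total × column total / N):
  OS A, UI: 255×250/880 = 72.4432
  OS A, Network: 255×303/880 = 87.8011
  OS A, Storage: 255×327/880 = 94.7557
  OS B, UI: 625×250/880 = 177.5568
  OS B, Network: 625×303/880 = 215.1989
  OS B, Storage: 625×327/880 = 232.2443
Contributions (O − E)²/E:
  (79 − 72.4432)²/72.4432 = 0.5935
  (75 − 87.8011)²/87.8011 = 1.8664
  (101 − 94.7557)²/94.7557 = 0.4115
  (171 − 177.5568)²/177.5568 = 0.2421
  (228 − 215.1989)²/215.1989 = 0.7615
  (226 − 232.2443)²/232.2443 = 0.1679
χ² = 0.5935 + 1.8664 + 0.4115 + 0.2421 + 0.7615 + 0.1679 = 4.043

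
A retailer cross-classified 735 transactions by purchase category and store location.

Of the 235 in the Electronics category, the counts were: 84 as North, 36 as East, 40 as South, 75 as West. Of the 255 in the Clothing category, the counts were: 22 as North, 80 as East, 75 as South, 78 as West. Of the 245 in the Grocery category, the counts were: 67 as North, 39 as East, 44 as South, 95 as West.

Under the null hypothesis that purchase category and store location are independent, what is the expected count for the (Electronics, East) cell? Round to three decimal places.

49.558

Row total (Electronics) = 235; column total (East) = 155; grand total N = 735.
Expected count = (row total × column total) / N = 235 × 155 / 735 = 49.558.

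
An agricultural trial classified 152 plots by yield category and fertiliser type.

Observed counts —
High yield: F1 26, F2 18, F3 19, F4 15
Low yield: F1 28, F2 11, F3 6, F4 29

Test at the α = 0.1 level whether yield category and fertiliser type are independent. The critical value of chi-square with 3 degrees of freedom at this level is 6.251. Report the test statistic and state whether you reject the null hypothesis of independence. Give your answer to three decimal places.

Row totals: 78, 74. Column totals: 54, 29, 25, 44. Grand total N = 152.
Expected counts (row total × column total / N):
  High yield, F1: 78×54/152 = 27.7105
  High yield, F2: 78×29/152 = 14.8816
  High yield, F3: 78×25/152 = 12.8289
  High yield, F4: 78×44/152 = 22.5789
  Low yield, F1: 74×54/152 = 26.2895
  Low yield, F2: 74×29/152 = 14.1184
  Low yield, F3: 74×25/152 = 12.1711
  Low yield, F4: 74×44/152 = 21.4211
Contributions (O − E)²/E:
  (26 − 27.7105)²/27.7105 = 0.1056
  (18 − 14.8816)²/14.8816 = 0.6535
  (19 − 12.8289)²/12.8289 = 2.9685
  (15 − 22.5789)²/22.5789 = 2.5440
  (28 − 26.2895)²/26.2895 = 0.1113
  (11 − 14.1184)²/14.1184 = 0.6888
  (6 − 12.1711)²/12.1711 = 3.1289
  (29 − 21.4211)²/21.4211 = 2.6815
χ² = 0.1056 + 0.6535 + 2.9685 + 2.5440 + 0.1113 + 0.6888 + 3.1289 + 2.6815 = 12.882
df = (2−1)(4−1) = 3. Since 12.882 > 6.251, reject the null hypothesis of independence at α = 0.1.

12.882; reject H₀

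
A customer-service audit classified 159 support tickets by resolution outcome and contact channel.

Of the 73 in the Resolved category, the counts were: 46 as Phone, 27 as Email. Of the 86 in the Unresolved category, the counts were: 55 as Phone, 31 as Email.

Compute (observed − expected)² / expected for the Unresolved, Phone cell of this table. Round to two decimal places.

Row total (Unresolved) = 86; column total (Phone) = 101; N = 159.
Expected count E = 86 × 101 / 159 = 54.629.
Contribution = (O − E)²/E = (55 − 54.629)² / 54.629 = 0.00.

0.00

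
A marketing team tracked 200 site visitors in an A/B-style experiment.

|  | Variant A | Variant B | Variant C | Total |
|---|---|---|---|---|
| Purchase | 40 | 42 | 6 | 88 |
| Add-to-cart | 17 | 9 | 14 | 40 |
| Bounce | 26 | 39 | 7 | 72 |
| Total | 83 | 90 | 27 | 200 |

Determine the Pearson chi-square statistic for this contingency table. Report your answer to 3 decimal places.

Grand total N = 200.
Expected counts (row total × column total / N):
  Purchase, Variant A: 88×83/200 = 36.5200
  Purchase, Variant B: 88×90/200 = 39.6000
  Purchase, Variant C: 88×27/200 = 11.8800
  Add-to-cart, Variant A: 40×83/200 = 16.6000
  Add-to-cart, Variant B: 40×90/200 = 18.0000
  Add-to-cart, Variant C: 40×27/200 = 5.4000
  Bounce, Variant A: 72×83/200 = 29.8800
  Bounce, Variant B: 72×90/200 = 32.4000
  Bounce, Variant C: 72×27/200 = 9.7200
Contributions (O − E)²/E:
  (40 − 36.5200)²/36.5200 = 0.3316
  (42 − 39.6000)²/39.6000 = 0.1455
  (6 − 11.8800)²/11.8800 = 2.9103
  (17 − 16.6000)²/16.6000 = 0.0096
  (9 − 18.0000)²/18.0000 = 4.5000
  (14 − 5.4000)²/5.4000 = 13.6963
  (26 − 29.8800)²/29.8800 = 0.5038
  (39 − 32.4000)²/32.4000 = 1.3444
  (7 − 9.7200)²/9.7200 = 0.7612
χ² = 0.3316 + 0.1455 + 2.9103 + 0.0096 + 4.5000 + 13.6963 + 0.5038 + 1.3444 + 0.7612 = 24.203

24.203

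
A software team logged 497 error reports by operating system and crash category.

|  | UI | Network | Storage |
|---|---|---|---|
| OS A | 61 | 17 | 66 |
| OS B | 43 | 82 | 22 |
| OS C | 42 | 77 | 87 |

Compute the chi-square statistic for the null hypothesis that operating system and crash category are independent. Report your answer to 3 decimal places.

Row totals: 144, 147, 206. Column totals: 146, 176, 175. Grand total N = 497.
Expected counts (row total × column total / N):
  OS A, UI: 144×146/497 = 42.3018
  OS A, Network: 144×176/497 = 50.9940
  OS A, Storage: 144×175/497 = 50.7042
  OS B, UI: 147×146/497 = 43.1831
  OS B, Network: 147×176/497 = 52.0563
  OS B, Storage: 147×175/497 = 51.7606
  OS C, UI: 206×146/497 = 60.5151
  OS C, Network: 206×176/497 = 72.9497
  OS C, Storage: 206×175/497 = 72.5352
Contributions (O − E)²/E:
  (61 − 42.3018)²/42.3018 = 8.2650
  (17 − 50.9940)²/50.9940 = 22.6613
  (66 − 50.7042)²/50.7042 = 4.6142
  (43 − 43.1831)²/43.1831 = 0.0008
  (82 − 52.0563)²/52.0563 = 17.2241
  (22 − 51.7606)²/51.7606 = 17.1113
  (42 − 60.5151)²/60.5151 = 5.6648
  (77 − 72.9497)²/72.9497 = 0.2249
  (87 − 72.5352)²/72.5352 = 2.8845
χ² = 8.2650 + 22.6613 + 4.6142 + 0.0008 + 17.2241 + 17.1113 + 5.6648 + 0.2249 + 2.8845 = 78.651

78.651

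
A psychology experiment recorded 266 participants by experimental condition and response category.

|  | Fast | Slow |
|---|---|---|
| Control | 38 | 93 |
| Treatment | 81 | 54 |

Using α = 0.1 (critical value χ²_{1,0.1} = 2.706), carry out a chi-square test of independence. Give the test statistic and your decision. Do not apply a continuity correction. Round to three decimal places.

25.830; reject H₀

Row totals: 131, 135. Column totals: 119, 147. Grand total N = 266.
Expected counts (row total × column total / N):
  Control, Fast: 131×119/266 = 58.60526
  Control, Slow: 131×147/266 = 72.39474
  Treatment, Fast: 135×119/266 = 60.39474
  Treatment, Slow: 135×147/266 = 74.60526
Contributions (O − E)²/E:
  (38 − 58.60526)²/58.60526 = 7.2447
  (93 − 72.39474)²/72.39474 = 5.8647
  (81 − 60.39474)²/60.39474 = 7.0300
  (54 − 74.60526)²/74.60526 = 5.6910
χ² = 7.2447 + 5.8647 + 7.0300 + 5.6910 = 25.830
df = (2−1)(2−1) = 1. Since 25.830 > 2.706, reject the null hypothesis of independence at α = 0.1.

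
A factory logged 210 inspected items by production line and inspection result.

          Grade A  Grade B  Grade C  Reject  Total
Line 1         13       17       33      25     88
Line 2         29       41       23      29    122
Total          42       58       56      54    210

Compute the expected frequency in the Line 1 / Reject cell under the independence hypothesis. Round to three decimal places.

Row total (Line 1) = 88; column total (Reject) = 54; grand total N = 210.
Expected count = (row total × column total) / N = 88 × 54 / 210 = 22.629.

22.629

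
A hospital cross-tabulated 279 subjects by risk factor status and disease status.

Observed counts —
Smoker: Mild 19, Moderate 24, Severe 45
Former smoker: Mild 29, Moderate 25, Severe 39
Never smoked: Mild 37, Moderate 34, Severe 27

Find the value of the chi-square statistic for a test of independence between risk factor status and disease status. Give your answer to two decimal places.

Row totals: 88, 93, 98. Column totals: 85, 83, 111. Grand total N = 279.
Expected counts (row total × column total / N):
  Smoker, Mild: 88×85/279 = 26.810
  Smoker, Moderate: 88×83/279 = 26.179
  Smoker, Severe: 88×111/279 = 35.011
  Former smoker, Mild: 93×85/279 = 28.333
  Former smoker, Moderate: 93×83/279 = 27.667
  Former smoker, Severe: 93×111/279 = 37.000
  Never smoked, Mild: 98×85/279 = 29.857
  Never smoked, Moderate: 98×83/279 = 29.154
  Never smoked, Severe: 98×111/279 = 38.989
Contributions (O − E)²/E:
  (19 − 26.810)²/26.810 = 2.2751
  (24 − 26.179)²/26.179 = 0.1814
  (45 − 35.011)²/35.011 = 2.8500
  (29 − 28.333)²/28.333 = 0.0157
  (25 − 27.667)²/27.667 = 0.2571
  (39 − 37.000)²/37.000 = 0.1081
  (37 − 29.857)²/29.857 = 1.7089
  (34 − 29.154)²/29.154 = 0.8055
  (27 − 38.989)²/38.989 = 3.6866
χ² = 2.2751 + 0.1814 + 2.8500 + 0.0157 + 0.2571 + 0.1081 + 1.7089 + 0.8055 + 3.6866 = 11.89

11.89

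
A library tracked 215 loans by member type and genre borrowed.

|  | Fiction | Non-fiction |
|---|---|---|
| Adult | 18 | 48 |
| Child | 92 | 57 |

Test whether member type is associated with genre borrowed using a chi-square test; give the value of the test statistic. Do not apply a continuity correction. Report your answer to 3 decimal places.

21.753

Row totals: 66, 149. Column totals: 110, 105. Grand total N = 215.
Expected counts (row total × column total / N):
  Adult, Fiction: 66×110/215 = 33.7674
  Adult, Non-fiction: 66×105/215 = 32.2326
  Child, Fiction: 149×110/215 = 76.2326
  Child, Non-fiction: 149×105/215 = 72.7674
Contributions (O − E)²/E:
  (18 − 33.7674)²/33.7674 = 7.3625
  (48 − 32.2326)²/32.2326 = 7.7130
  (92 − 76.2326)²/76.2326 = 3.2612
  (57 − 72.7674)²/72.7674 = 3.4165
χ² = 7.3625 + 7.7130 + 3.2612 + 3.4165 = 21.753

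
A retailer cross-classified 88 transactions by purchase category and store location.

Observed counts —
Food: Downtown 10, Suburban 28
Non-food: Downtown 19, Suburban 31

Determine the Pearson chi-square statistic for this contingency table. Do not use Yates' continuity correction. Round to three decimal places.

1.334

Row totals: 38, 50. Column totals: 29, 59. Grand total N = 88.
Expected counts (row total × column total / N):
  Food, Downtown: 38×29/88 = 12.5227
  Food, Suburban: 38×59/88 = 25.4773
  Non-food, Downtown: 50×29/88 = 16.4773
  Non-food, Suburban: 50×59/88 = 33.5227
Contributions (O − E)²/E:
  (10 − 12.5227)²/12.5227 = 0.5082
  (28 − 25.4773)²/25.4773 = 0.2498
  (19 − 16.4773)²/16.4773 = 0.3862
  (31 − 33.5227)²/33.5227 = 0.1898
χ² = 0.5082 + 0.2498 + 0.3862 + 0.1898 = 1.334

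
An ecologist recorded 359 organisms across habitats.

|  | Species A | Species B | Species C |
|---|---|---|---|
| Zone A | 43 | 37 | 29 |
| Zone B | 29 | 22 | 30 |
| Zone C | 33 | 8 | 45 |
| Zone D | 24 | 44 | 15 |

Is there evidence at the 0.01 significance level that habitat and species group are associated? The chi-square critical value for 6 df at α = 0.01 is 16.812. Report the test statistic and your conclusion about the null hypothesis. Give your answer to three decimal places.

Row totals: 109, 81, 86, 83. Column totals: 129, 111, 119. Grand total N = 359.
Expected counts (row total × column total / N):
  Zone A, Species A: 109×129/359 = 39.1671
  Zone A, Species B: 109×111/359 = 33.7019
  Zone A, Species C: 109×119/359 = 36.1309
  Zone B, Species A: 81×129/359 = 29.1058
  Zone B, Species B: 81×111/359 = 25.0446
  Zone B, Species C: 81×119/359 = 26.8496
  Zone C, Species A: 86×129/359 = 30.9025
  Zone C, Species B: 86×111/359 = 26.5905
  Zone C, Species C: 86×119/359 = 28.5070
  Zone D, Species A: 83×129/359 = 29.8245
  Zone D, Species B: 83×111/359 = 25.6630
  Zone D, Species C: 83×119/359 = 27.5125
Contributions (O − E)²/E:
  (43 − 39.1671)²/39.1671 = 0.3751
  (37 − 33.7019)²/33.7019 = 0.3228
  (29 − 36.1309)²/36.1309 = 1.4074
  (29 − 29.1058)²/29.1058 = 0.0004
  (22 − 25.0446)²/25.0446 = 0.3701
  (30 − 26.8496)²/26.8496 = 0.3697
  (33 − 30.9025)²/30.9025 = 0.1424
  (8 − 26.5905)²/26.5905 = 12.9974
  (45 − 28.5070)²/28.5070 = 9.5422
  (24 − 29.8245)²/29.8245 = 1.1375
  (44 − 25.6630)²/25.6630 = 13.1023
  (15 − 27.5125)²/27.5125 = 5.6906
χ² = 0.3751 + 0.3228 + 1.4074 + 0.0004 + 0.3701 + 0.3697 + 0.1424 + 12.9974 + 9.5422 + 1.1375 + 13.1023 + 5.6906 = 45.458
df = (4−1)(3−1) = 6. Since 45.458 > 16.812, reject the null hypothesis of independence at α = 0.01.

45.458; reject H₀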